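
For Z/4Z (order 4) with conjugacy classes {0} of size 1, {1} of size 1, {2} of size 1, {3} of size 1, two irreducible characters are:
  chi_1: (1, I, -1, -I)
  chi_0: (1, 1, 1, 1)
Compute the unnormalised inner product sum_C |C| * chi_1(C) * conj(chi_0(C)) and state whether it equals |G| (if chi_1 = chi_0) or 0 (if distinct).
Sum = 0; so <chi_1, chi_0> = 0 (distinct irreducibles are orthogonal).

Proof sketch: Compute term by term over conjugacy classes (|C| * chi_1(C) * conj(chi_0(C))):
  1*(1)*conj(1) + 1*(I)*conj(1) + 1*(-1)*conj(1) + 1*(-I)*conj(1)
  = (1) + (I) + (-1) + (-I)
  = 0.
(Exp terms are combined using exp(i*s)*conj(exp(i*t)) = exp(i*(s-t)), and sums of them are collapsed using the identity that for every m > 1 the m distinct m-th roots of unity sum to 0, e.g. 1 + exp(2*I*pi/3) + exp(-2*I*pi/3) = 0.)
Dividing by |G| = 4 gives 0/4 = 0, matching the row-orthogonality relation <chi_1, chi_0> = [chi_1 = chi_0].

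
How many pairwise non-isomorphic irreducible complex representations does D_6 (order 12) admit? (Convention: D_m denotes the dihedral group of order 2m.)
6

The number of irreducible complex representations of a finite group equals its number of conjugacy classes. D_6 has 6 conjugacy classes (n/2 + 3 for n even), so D_6 (order 12) has exactly 6 irreducible complex representations.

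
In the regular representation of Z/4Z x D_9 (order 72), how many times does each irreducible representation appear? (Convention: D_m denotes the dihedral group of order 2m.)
Each irreducible V_i of dimension d_i appears with multiplicity d_i, i.e. rho_reg = (direct sum over all irreducibles V_i) d_i V_i. The irreducible dimensions for Z/4Z x D_9 are 1, 1, 1, 1, 1, 1, 1, 1, 2, 2, 2, 2, 2, 2, 2, 2, 2, 2, 2, 2, 2, 2, 2, 2: 8 irreducibles of dimension 1, each with multiplicity 1; 16 irreducibles of dimension 2, each with multiplicity 2. Total dimension 8*1*1 + 16*2*2 = 72 = |G|.

Proof sketch: General theorem: in the regular representation of a finite group G, each irreducible appears with multiplicity equal to its dimension. Check: dim(rho_reg) = sum d_i^2 = 1 + 1 + 1 + 1 + 1 + 1 + 1 + 1 + 4 + 4 + 4 + 4 + 4 + 4 + 4 + 4 + 4 + 4 + 4 + 4 + 4 + 4 + 4 + 4 = 72 = |G|.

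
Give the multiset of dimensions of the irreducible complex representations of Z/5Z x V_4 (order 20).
Dimensions: 1, 1, 1, 1, 1, 1, 1, 1, 1, 1, 1, 1, 1, 1, 1, 1, 1, 1, 1, 1

There are 20 irreducibles (= number of conjugacy classes). Their dimensions d_i satisfy sum d_i^2 = |G| = 20: 1 + 1 + 1 + 1 + 1 + 1 + 1 + 1 + 1 + 1 + 1 + 1 + 1 + 1 + 1 + 1 + 1 + 1 + 1 + 1 = 20. (For the product with Z/5Z: each of the 5 1-dim characters of Z/5Z tensors with each irrep of V_4, giving 5 copies of each V_4-dimension.)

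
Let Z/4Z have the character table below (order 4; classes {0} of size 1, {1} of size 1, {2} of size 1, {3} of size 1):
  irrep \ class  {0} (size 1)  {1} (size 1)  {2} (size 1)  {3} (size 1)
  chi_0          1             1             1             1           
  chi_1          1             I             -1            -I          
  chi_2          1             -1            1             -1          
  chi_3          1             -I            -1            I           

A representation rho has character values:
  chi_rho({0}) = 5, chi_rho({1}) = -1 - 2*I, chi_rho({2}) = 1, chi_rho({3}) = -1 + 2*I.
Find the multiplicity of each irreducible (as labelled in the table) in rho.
Multiplicities: chi_0: 1, chi_1: 0, chi_2: 2, chi_3: 2.

Working: Use <chi_rho, chi> = (1/|G|) sum_C |C| * chi_rho(C) * conj(chi(C)) with |G| = 4 for each irreducible chi in the table:
  <chi_rho, chi_0> = (1/4)[1*(5)*conj(1) + 1*(-1 - 2*I)*conj(1) + 1*(1)*conj(1) + 1*(-1 + 2*I)*conj(1)]
      = (1/4)[(5) + (-1 - 2*I) + (1) + (-1 + 2*I)] = 4/4 = 1
  <chi_rho, chi_1> = (1/4)[1*(5)*conj(1) + 1*(-1 - 2*I)*conj(I) + 1*(1)*conj(-1) + 1*(-1 + 2*I)*conj(-I)]
      = (1/4)[(5) + (-2 + I) + (-1) + (-2 - I)] = 0/4 = 0
  <chi_rho, chi_2> = (1/4)[1*(5)*conj(1) + 1*(-1 - 2*I)*conj(-1) + 1*(1)*conj(1) + 1*(-1 + 2*I)*conj(-1)]
      = (1/4)[(5) + (1 + 2*I) + (1) + (1 - 2*I)] = 8/4 = 2
  <chi_rho, chi_3> = (1/4)[1*(5)*conj(1) + 1*(-1 - 2*I)*conj(-I) + 1*(1)*conj(-1) + 1*(-1 + 2*I)*conj(I)]
      = (1/4)[(5) + (2 - I) + (-1) + (2 + I)] = 8/4 = 2
(Exp terms are combined using exp(i*s)*conj(exp(i*t)) = exp(i*(s-t)), and sums of them are collapsed using the identity that for every m > 1 the m distinct m-th roots of unity sum to 0, e.g. 1 + exp(2*I*pi/3) + exp(-2*I*pi/3) = 0.)
Dimension check: dim(rho) = sum (mult * dim) = 1*1 + 0*1 + 2*1 + 2*1 = 5 = chi_rho(e) = 5.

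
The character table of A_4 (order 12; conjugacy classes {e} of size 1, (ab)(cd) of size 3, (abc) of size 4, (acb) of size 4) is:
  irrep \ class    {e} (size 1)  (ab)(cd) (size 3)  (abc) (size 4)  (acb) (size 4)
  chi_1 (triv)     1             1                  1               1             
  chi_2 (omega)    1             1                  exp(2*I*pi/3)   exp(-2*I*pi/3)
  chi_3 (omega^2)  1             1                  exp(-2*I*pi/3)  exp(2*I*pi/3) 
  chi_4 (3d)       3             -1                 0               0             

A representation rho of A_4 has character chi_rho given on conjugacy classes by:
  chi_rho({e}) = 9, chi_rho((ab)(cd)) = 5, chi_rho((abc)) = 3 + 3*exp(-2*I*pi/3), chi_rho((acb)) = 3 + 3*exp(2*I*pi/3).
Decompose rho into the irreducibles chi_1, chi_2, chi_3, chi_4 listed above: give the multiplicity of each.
Multiplicities: chi_1: 3, chi_2: 0, chi_3: 3, chi_4: 1.

Justification: Use <chi_rho, chi> = (1/|G|) sum_C |C| * chi_rho(C) * conj(chi(C)) with |G| = 12 for each irreducible chi in the table:
  <chi_rho, chi_1> = (1/12)[1*(9)*conj(1) + 3*(5)*conj(1) + 4*(3 + 3*exp(-2*I*pi/3))*conj(1) + 4*(3 + 3*exp(2*I*pi/3))*conj(1)]
      = (1/12)[(9) + (15) + (12 + 12*exp(-2*I*pi/3)) + (12 + 12*exp(2*I*pi/3))] = 36/12 = 3
  <chi_rho, chi_2> = (1/12)[1*(9)*conj(1) + 3*(5)*conj(1) + 4*(3 + 3*exp(-2*I*pi/3))*conj(exp(2*I*pi/3)) + 4*(3 + 3*exp(2*I*pi/3))*conj(exp(-2*I*pi/3))]
      = (1/12)[(9) + (15) + (-12) + (-12)] = 0/12 = 0
  <chi_rho, chi_3> = (1/12)[1*(9)*conj(1) + 3*(5)*conj(1) + 4*(3 + 3*exp(-2*I*pi/3))*conj(exp(-2*I*pi/3)) + 4*(3 + 3*exp(2*I*pi/3))*conj(exp(2*I*pi/3))]
      = (1/12)[(9) + (15) + (12 + 12*exp(2*I*pi/3)) + (12 + 12*exp(-2*I*pi/3))] = 36/12 = 3
  <chi_rho, chi_4> = (1/12)[1*(9)*conj(3) + 3*(5)*conj(-1) + 4*(3 + 3*exp(-2*I*pi/3))*conj(0) + 4*(3 + 3*exp(2*I*pi/3))*conj(0)]
      = (1/12)[(27) + (-15) + (0) + (0)] = 12/12 = 1
(Exp terms are combined using exp(i*s)*conj(exp(i*t)) = exp(i*(s-t)), and sums of them are collapsed using the identity that for every m > 1 the m distinct m-th roots of unity sum to 0, e.g. 1 + exp(2*I*pi/3) + exp(-2*I*pi/3) = 0.)
Dimension check: dim(rho) = sum (mult * dim) = 3*1 + 0*1 + 3*1 + 1*3 = 9 = chi_rho(e) = 9.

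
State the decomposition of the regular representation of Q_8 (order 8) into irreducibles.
Each irreducible V_i of dimension d_i appears with multiplicity d_i, i.e. rho_reg = (direct sum over all irreducibles V_i) d_i V_i. The irreducible dimensions for Q_8 are 1, 1, 1, 1, 2: 4 irreducibles of dimension 1, each with multiplicity 1; 1 irreducible of dimension 2, with multiplicity 2. Total dimension 4*1*1 + 1*2*2 = 8 = |G|.

Proof sketch: General theorem: in the regular representation of a finite group G, each irreducible appears with multiplicity equal to its dimension. Check: dim(rho_reg) = sum d_i^2 = 1 + 1 + 1 + 1 + 4 = 8 = |G|.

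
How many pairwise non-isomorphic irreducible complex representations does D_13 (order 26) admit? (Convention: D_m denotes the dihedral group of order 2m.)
8

Working: The number of irreducible complex representations of a finite group equals its number of conjugacy classes. D_13 has 8 conjugacy classes ((n+3)/2 for n odd), so D_13 (order 26) has exactly 8 irreducible complex representations.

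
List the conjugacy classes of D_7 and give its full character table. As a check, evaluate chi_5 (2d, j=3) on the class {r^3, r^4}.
Conjugacy classes: {e} of size 1, {r^1, r^6} of size 2, {r^2, r^5} of size 2, {r^3, r^4} of size 2, {s, sr, ..., sr^6} of size 7.
Character table:
  irrep \ class              {e} (size 1)  {r^1, r^6} (size 2)  {r^2, r^5} (size 2)  {r^3, r^4} (size 2)  {s, sr, ..., sr^6} (size 7)
  chi_1 (triv)               1             1                    1                    1                    1                          
  chi_2 (sign: r->1, s->-1)  1             1                    1                    1                    -1                         
  chi_3 (2d, j=1)            2             2*cos(2*pi/7)        -2*cos(3*pi/7)       -2*cos(pi/7)         0                          
  chi_4 (2d, j=2)            2             -2*cos(3*pi/7)       -2*cos(pi/7)         2*cos(2*pi/7)        0                          
  chi_5 (2d, j=3)            2             -2*cos(pi/7)         2*cos(2*pi/7)        -2*cos(3*pi/7)       0                          

Spot check: chi_5 (2d, j=3) on {r^3, r^4} = -2*cos(3*pi/7).

Solution. D_7 has order 2*7 = 14 with 5 conjugacy classes, hence 5 irreducibles. Sum of squared dims 1 + 1 + 4 + 4 + 4 = 14 = |G|. Linear characters come from the abelianisation; the 2-dimensional irreps have character r^k -> 2*cos(2*pi*j*k/7), reflections -> 0.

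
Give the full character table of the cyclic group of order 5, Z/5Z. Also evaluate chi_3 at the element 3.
Character table of Z/5Z (irreps indexed chi_0,...,chi_4 with chi_k(m) = zeta_5^(k*m), zeta_5 = exp(2*pi*i/5)):
  irrep \ class  {0} (size 1)  {1} (size 1)    {2} (size 1)    {3} (size 1)    {4} (size 1)  
  chi_0          1             1               1               1               1             
  chi_1          1             exp(2*I*pi/5)   exp(4*I*pi/5)   exp(-4*I*pi/5)  exp(-2*I*pi/5)
  chi_2          1             exp(4*I*pi/5)   exp(-2*I*pi/5)  exp(2*I*pi/5)   exp(-4*I*pi/5)
  chi_3          1             exp(-4*I*pi/5)  exp(2*I*pi/5)   exp(-2*I*pi/5)  exp(4*I*pi/5) 
  chi_4          1             exp(-2*I*pi/5)  exp(-4*I*pi/5)  exp(4*I*pi/5)   exp(2*I*pi/5) 

Spot check: chi_3(3) = zeta_5^(3*3) = zeta_5^9 = exp(-2*I*pi/5).

Derivation: Z/5Z is abelian, so all 5 irreducible complex representations are 1-dimensional. They are given by chi_k(m) = zeta_5^(k*m) for k = 0,...,4. Row orthogonality: sum_m chi_k(m) conj(chi_l(m)) = 5 * [k = l].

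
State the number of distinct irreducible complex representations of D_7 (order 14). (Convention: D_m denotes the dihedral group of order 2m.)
5

Derivation: The number of irreducible complex representations of a finite group equals its number of conjugacy classes. D_7 has 5 conjugacy classes ((n+3)/2 for n odd), so D_7 (order 14) has exactly 5 irreducible complex representations.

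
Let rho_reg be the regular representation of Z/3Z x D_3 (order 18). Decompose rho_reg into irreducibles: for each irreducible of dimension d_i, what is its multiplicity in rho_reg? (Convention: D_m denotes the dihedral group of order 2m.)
Each irreducible V_i of dimension d_i appears with multiplicity d_i, i.e. rho_reg = (direct sum over all irreducibles V_i) d_i V_i. The irreducible dimensions for Z/3Z x D_3 are 1, 1, 1, 1, 1, 1, 2, 2, 2: 6 irreducibles of dimension 1, each with multiplicity 1; 3 irreducibles of dimension 2, each with multiplicity 2. Total dimension 6*1*1 + 3*2*2 = 18 = |G|.

Details: General theorem: in the regular representation of a finite group G, each irreducible appears with multiplicity equal to its dimension. Check: dim(rho_reg) = sum d_i^2 = 1 + 1 + 1 + 1 + 1 + 1 + 4 + 4 + 4 = 18 = |G|.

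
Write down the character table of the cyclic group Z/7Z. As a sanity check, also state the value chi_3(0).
Character table of Z/7Z (irreps indexed chi_0,...,chi_6 with chi_k(m) = zeta_7^(k*m), zeta_7 = exp(2*pi*i/7)):
  irrep \ class  {0} (size 1)  {1} (size 1)    {2} (size 1)    {3} (size 1)    {4} (size 1)    {5} (size 1)    {6} (size 1)  
  chi_0          1             1               1               1               1               1               1             
  chi_1          1             exp(2*I*pi/7)   exp(4*I*pi/7)   exp(6*I*pi/7)   exp(-6*I*pi/7)  exp(-4*I*pi/7)  exp(-2*I*pi/7)
  chi_2          1             exp(4*I*pi/7)   exp(-6*I*pi/7)  exp(-2*I*pi/7)  exp(2*I*pi/7)   exp(6*I*pi/7)   exp(-4*I*pi/7)
  chi_3          1             exp(6*I*pi/7)   exp(-2*I*pi/7)  exp(4*I*pi/7)   exp(-4*I*pi/7)  exp(2*I*pi/7)   exp(-6*I*pi/7)
  chi_4          1             exp(-6*I*pi/7)  exp(2*I*pi/7)   exp(-4*I*pi/7)  exp(4*I*pi/7)   exp(-2*I*pi/7)  exp(6*I*pi/7) 
  chi_5          1             exp(-4*I*pi/7)  exp(6*I*pi/7)   exp(2*I*pi/7)   exp(-2*I*pi/7)  exp(-6*I*pi/7)  exp(4*I*pi/7) 
  chi_6          1             exp(-2*I*pi/7)  exp(-4*I*pi/7)  exp(-6*I*pi/7)  exp(6*I*pi/7)   exp(4*I*pi/7)   exp(2*I*pi/7) 

Spot check: chi_3(0) = zeta_7^(3*0) = zeta_7^0 = 1.

Details: Z/7Z is abelian, so all 7 irreducible complex representations are 1-dimensional. They are given by chi_k(m) = zeta_7^(k*m) for k = 0,...,6. Row orthogonality: sum_m chi_k(m) conj(chi_l(m)) = 7 * [k = l].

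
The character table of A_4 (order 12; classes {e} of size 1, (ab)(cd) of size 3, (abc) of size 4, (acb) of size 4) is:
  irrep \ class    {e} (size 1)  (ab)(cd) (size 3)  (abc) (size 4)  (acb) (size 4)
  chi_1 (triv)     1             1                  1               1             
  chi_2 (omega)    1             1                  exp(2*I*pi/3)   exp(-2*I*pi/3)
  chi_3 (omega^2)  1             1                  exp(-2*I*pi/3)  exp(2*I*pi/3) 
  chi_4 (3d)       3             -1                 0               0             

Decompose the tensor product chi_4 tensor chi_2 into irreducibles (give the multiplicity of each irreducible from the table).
chi_4 tensor chi_2 = chi_4 (all other irreducibles have multiplicity 0).

Reasoning: The character of a tensor product is the pointwise product (chi_4 * chi_2)(C) = chi_4(C) * chi_2(C):
  {e}: (3)*(1), (ab)(cd): (-1)*(1), (abc): (0)*(exp(2*I*pi/3)), (acb): (0)*(exp(-2*I*pi/3))
so (chi_4 * chi_2) takes values
  {e} -> 3, (ab)(cd) -> -1, (abc) -> 0, (acb) -> 0.
Now take the inner product of this character with each irreducible chi from the table, <chi_4*chi_2, chi> = (1/12) sum_C |C| (chi_4*chi_2)(C) conj(chi(C)):
  <chi_4*chi_2, chi_1> = (1/12)[1*(3)*conj(1) + 3*(-1)*conj(1) + 4*(0)*conj(1) + 4*(0)*conj(1)]
      = (1/12)[(3) + (-3) + (0) + (0)] = 0/12 = 0
  <chi_4*chi_2, chi_2> = (1/12)[1*(3)*conj(1) + 3*(-1)*conj(1) + 4*(0)*conj(exp(2*I*pi/3)) + 4*(0)*conj(exp(-2*I*pi/3))]
      = (1/12)[(3) + (-3) + (0) + (0)] = 0/12 = 0
  <chi_4*chi_2, chi_3> = (1/12)[1*(3)*conj(1) + 3*(-1)*conj(1) + 4*(0)*conj(exp(-2*I*pi/3)) + 4*(0)*conj(exp(2*I*pi/3))]
      = (1/12)[(3) + (-3) + (0) + (0)] = 0/12 = 0
  <chi_4*chi_2, chi_4> = (1/12)[1*(3)*conj(3) + 3*(-1)*conj(-1) + 4*(0)*conj(0) + 4*(0)*conj(0)]
      = (1/12)[(9) + (3) + (0) + (0)] = 12/12 = 1
(Exp terms are combined using exp(i*s)*conj(exp(i*t)) = exp(i*(s-t)), and sums of them are collapsed using the identity that for every m > 1 the m distinct m-th roots of unity sum to 0, e.g. 1 + exp(2*I*pi/3) + exp(-2*I*pi/3) = 0.)
Hence the multiplicities are chi_4: 1. Dimension check: dim(chi_4)*dim(chi_2) = 3*1 = 3 and sum (mult * dim) = 1*3 = 3.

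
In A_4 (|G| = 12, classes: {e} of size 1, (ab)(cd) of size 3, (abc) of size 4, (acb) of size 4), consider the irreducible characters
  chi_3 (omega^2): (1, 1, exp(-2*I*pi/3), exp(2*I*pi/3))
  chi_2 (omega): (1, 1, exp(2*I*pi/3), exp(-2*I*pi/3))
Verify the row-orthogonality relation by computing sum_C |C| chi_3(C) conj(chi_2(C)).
Sum = 0; so <chi_3, chi_2> = 0 (distinct irreducibles are orthogonal).

Reasoning: Compute term by term over conjugacy classes (|C| * chi_3(C) * conj(chi_2(C))):
  1*(1)*conj(1) + 3*(1)*conj(1) + 4*(exp(-2*I*pi/3))*conj(exp(2*I*pi/3)) + 4*(exp(2*I*pi/3))*conj(exp(-2*I*pi/3))
  = (1) + (3) + (4*exp(2*I*pi/3)) + (4*exp(-2*I*pi/3))
  = 0.
(Exp terms are combined using exp(i*s)*conj(exp(i*t)) = exp(i*(s-t)), and sums of them are collapsed using the identity that for every m > 1 the m distinct m-th roots of unity sum to 0, e.g. 1 + exp(2*I*pi/3) + exp(-2*I*pi/3) = 0.)
Dividing by |G| = 12 gives 0/12 = 0, matching the row-orthogonality relation <chi_3, chi_2> = [chi_3 = chi_2].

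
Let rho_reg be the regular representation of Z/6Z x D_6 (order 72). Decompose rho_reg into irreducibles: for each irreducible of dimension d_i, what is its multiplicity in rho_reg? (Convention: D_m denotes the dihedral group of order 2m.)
Each irreducible V_i of dimension d_i appears with multiplicity d_i, i.e. rho_reg = (direct sum over all irreducibles V_i) d_i V_i. The irreducible dimensions for Z/6Z x D_6 are 1, 1, 1, 1, 1, 1, 1, 1, 1, 1, 1, 1, 1, 1, 1, 1, 1, 1, 1, 1, 1, 1, 1, 1, 2, 2, 2, 2, 2, 2, 2, 2, 2, 2, 2, 2: 24 irreducibles of dimension 1, each with multiplicity 1; 12 irreducibles of dimension 2, each with multiplicity 2. Total dimension 24*1*1 + 12*2*2 = 72 = |G|.

Details: General theorem: in the regular representation of a finite group G, each irreducible appears with multiplicity equal to its dimension. Check: dim(rho_reg) = sum d_i^2 = 1 + 1 + 1 + 1 + 1 + 1 + 1 + 1 + 1 + 1 + 1 + 1 + 1 + 1 + 1 + 1 + 1 + 1 + 1 + 1 + 1 + 1 + 1 + 1 + 4 + 4 + 4 + 4 + 4 + 4 + 4 + 4 + 4 + 4 + 4 + 4 = 72 = |G|.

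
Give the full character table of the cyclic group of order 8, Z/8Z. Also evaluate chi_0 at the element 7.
Character table of Z/8Z (irreps indexed chi_0,...,chi_7 with chi_k(m) = zeta_8^(k*m), zeta_8 = exp(2*pi*i/8)):
  irrep \ class  {0} (size 1)  {1} (size 1)    {2} (size 1)  {3} (size 1)    {4} (size 1)  {5} (size 1)    {6} (size 1)  {7} (size 1)  
  chi_0          1             1               1             1               1             1               1             1             
  chi_1          1             exp(I*pi/4)     I             exp(3*I*pi/4)   -1            exp(-3*I*pi/4)  -I            exp(-I*pi/4)  
  chi_2          1             I               -1            -I              1             I               -1            -I            
  chi_3          1             exp(3*I*pi/4)   -I            exp(I*pi/4)     -1            exp(-I*pi/4)    I             exp(-3*I*pi/4)
  chi_4          1             -1              1             -1              1             -1              1             -1            
  chi_5          1             exp(-3*I*pi/4)  I             exp(-I*pi/4)    -1            exp(I*pi/4)     -I            exp(3*I*pi/4) 
  chi_6          1             -I              -1            I               1             -I              -1            I             
  chi_7          1             exp(-I*pi/4)    -I            exp(-3*I*pi/4)  -1            exp(3*I*pi/4)   I             exp(I*pi/4)   

Spot check: chi_0(7) = zeta_8^(0*7) = zeta_8^0 = 1.

Argument: Z/8Z is abelian, so all 8 irreducible complex representations are 1-dimensional. They are given by chi_k(m) = zeta_8^(k*m) for k = 0,...,7. Row orthogonality: sum_m chi_k(m) conj(chi_l(m)) = 8 * [k = l].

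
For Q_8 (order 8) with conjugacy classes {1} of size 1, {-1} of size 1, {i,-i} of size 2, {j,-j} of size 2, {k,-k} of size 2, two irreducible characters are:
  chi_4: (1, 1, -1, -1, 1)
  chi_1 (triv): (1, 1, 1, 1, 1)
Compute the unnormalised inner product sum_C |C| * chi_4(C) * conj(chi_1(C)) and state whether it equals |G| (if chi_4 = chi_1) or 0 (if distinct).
Sum = 0; so <chi_4, chi_1> = 0 (distinct irreducibles are orthogonal).

Justification: Compute term by term over conjugacy classes (|C| * chi_4(C) * conj(chi_1(C))):
  1*(1)*conj(1) + 1*(1)*conj(1) + 2*(-1)*conj(1) + 2*(-1)*conj(1) + 2*(1)*conj(1)
  = (1) + (1) + (-2) + (-2) + (2)
  = 0.
Dividing by |G| = 8 gives 0/8 = 0, matching the row-orthogonality relation <chi_4, chi_1> = [chi_4 = chi_1].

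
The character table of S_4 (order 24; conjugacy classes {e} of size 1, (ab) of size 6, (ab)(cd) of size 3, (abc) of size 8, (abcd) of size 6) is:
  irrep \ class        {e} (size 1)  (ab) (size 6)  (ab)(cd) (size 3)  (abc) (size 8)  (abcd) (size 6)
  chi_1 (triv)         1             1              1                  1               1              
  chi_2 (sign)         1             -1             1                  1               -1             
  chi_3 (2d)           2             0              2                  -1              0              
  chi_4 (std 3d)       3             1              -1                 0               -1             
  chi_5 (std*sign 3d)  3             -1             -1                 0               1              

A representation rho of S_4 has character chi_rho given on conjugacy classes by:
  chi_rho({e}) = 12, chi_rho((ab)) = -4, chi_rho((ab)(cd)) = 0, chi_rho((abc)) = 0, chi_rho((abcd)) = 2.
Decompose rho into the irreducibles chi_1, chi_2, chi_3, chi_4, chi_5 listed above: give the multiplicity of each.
Multiplicities: chi_1: 0, chi_2: 1, chi_3: 1, chi_4: 0, chi_5: 3.

Why: Use <chi_rho, chi> = (1/|G|) sum_C |C| * chi_rho(C) * conj(chi(C)) with |G| = 24 for each irreducible chi in the table:
  <chi_rho, chi_1> = (1/24)[1*(12)*conj(1) + 6*(-4)*conj(1) + 3*(0)*conj(1) + 8*(0)*conj(1) + 6*(2)*conj(1)]
      = (1/24)[(12) + (-24) + (0) + (0) + (12)] = 0/24 = 0
  <chi_rho, chi_2> = (1/24)[1*(12)*conj(1) + 6*(-4)*conj(-1) + 3*(0)*conj(1) + 8*(0)*conj(1) + 6*(2)*conj(-1)]
      = (1/24)[(12) + (24) + (0) + (0) + (-12)] = 24/24 = 1
  <chi_rho, chi_3> = (1/24)[1*(12)*conj(2) + 6*(-4)*conj(0) + 3*(0)*conj(2) + 8*(0)*conj(-1) + 6*(2)*conj(0)]
      = (1/24)[(24) + (0) + (0) + (0) + (0)] = 24/24 = 1
  <chi_rho, chi_4> = (1/24)[1*(12)*conj(3) + 6*(-4)*conj(1) + 3*(0)*conj(-1) + 8*(0)*conj(0) + 6*(2)*conj(-1)]
      = (1/24)[(36) + (-24) + (0) + (0) + (-12)] = 0/24 = 0
  <chi_rho, chi_5> = (1/24)[1*(12)*conj(3) + 6*(-4)*conj(-1) + 3*(0)*conj(-1) + 8*(0)*conj(0) + 6*(2)*conj(1)]
      = (1/24)[(36) + (24) + (0) + (0) + (12)] = 72/24 = 3
Dimension check: dim(rho) = sum (mult * dim) = 0*1 + 1*1 + 1*2 + 0*3 + 3*3 = 12 = chi_rho(e) = 12.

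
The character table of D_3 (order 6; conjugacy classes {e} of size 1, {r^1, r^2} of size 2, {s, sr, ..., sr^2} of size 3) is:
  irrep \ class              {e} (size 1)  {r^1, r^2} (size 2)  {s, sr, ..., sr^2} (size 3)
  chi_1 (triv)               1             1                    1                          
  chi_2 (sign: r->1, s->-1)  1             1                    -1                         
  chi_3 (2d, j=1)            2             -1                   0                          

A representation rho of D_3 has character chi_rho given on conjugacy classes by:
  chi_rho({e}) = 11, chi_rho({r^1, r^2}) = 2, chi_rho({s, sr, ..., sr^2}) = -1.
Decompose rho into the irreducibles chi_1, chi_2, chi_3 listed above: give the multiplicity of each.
Multiplicities: chi_1: 2, chi_2: 3, chi_3: 3.

Working: Use <chi_rho, chi> = (1/|G|) sum_C |C| * chi_rho(C) * conj(chi(C)) with |G| = 6 for each irreducible chi in the table:
  <chi_rho, chi_1> = (1/6)[1*(11)*conj(1) + 2*(2)*conj(1) + 3*(-1)*conj(1)]
      = (1/6)[(11) + (4) + (-3)] = 12/6 = 2
  <chi_rho, chi_2> = (1/6)[1*(11)*conj(1) + 2*(2)*conj(1) + 3*(-1)*conj(-1)]
      = (1/6)[(11) + (4) + (3)] = 18/6 = 3
  <chi_rho, chi_3> = (1/6)[1*(11)*conj(2) + 2*(2)*conj(-1) + 3*(-1)*conj(0)]
      = (1/6)[(22) + (-4) + (0)] = 18/6 = 3
Dimension check: dim(rho) = sum (mult * dim) = 2*1 + 3*1 + 3*2 = 11 = chi_rho(e) = 11.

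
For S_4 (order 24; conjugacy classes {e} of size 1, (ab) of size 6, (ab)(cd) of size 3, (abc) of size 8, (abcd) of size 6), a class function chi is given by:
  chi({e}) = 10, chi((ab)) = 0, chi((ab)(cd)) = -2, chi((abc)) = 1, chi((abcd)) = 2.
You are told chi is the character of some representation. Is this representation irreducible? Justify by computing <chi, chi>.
Not irreducible (reducible): <chi, chi> = 6 > 1.

Working: <chi, chi> = (1/|G|) sum_C |C| * |chi(C)|^2 = (1/24)[1*|10|^2 + 6*|0|^2 + 3*|-2|^2 + 8*|1|^2 + 6*|2|^2]
  = (1/24)[(100) + (0) + (12) + (8) + (24)] = 144/24 = 6.
A character is irreducible iff <chi, chi> = 1, so this representation is reducible.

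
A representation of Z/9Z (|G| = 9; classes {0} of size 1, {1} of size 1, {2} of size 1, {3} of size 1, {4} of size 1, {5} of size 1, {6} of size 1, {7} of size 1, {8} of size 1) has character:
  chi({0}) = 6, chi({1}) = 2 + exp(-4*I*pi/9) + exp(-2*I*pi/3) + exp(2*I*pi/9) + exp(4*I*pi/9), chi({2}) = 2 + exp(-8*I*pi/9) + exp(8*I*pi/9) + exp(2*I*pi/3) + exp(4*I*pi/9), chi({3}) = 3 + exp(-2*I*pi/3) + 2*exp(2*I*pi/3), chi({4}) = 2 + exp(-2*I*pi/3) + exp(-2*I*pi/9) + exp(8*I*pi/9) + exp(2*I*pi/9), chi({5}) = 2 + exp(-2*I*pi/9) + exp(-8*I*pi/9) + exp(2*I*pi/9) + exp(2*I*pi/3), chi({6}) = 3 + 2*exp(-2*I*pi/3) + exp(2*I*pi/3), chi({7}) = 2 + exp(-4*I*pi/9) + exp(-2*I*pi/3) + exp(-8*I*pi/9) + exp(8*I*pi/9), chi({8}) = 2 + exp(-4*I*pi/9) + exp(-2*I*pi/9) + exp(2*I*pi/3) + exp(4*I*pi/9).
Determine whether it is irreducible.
Not irreducible (reducible): <chi, chi> = 8 > 1.

Explanation: <chi, chi> = (1/|G|) sum_C |C| * |chi(C)|^2 = (1/9)[1*|6|^2 + 1*|2 + exp(-4*I*pi/9) + exp(-2*I*pi/3) + exp(2*I*pi/9) + exp(4*I*pi/9)|^2 + 1*|2 + exp(-8*I*pi/9) + exp(8*I*pi/9) + exp(2*I*pi/3) + exp(4*I*pi/9)|^2 + 1*|3 + exp(-2*I*pi/3) + 2*exp(2*I*pi/3)|^2 + 1*|2 + exp(-2*I*pi/3) + exp(-2*I*pi/9) + exp(8*I*pi/9) + exp(2*I*pi/9)|^2 + 1*|2 + exp(-2*I*pi/9) + exp(-8*I*pi/9) + exp(2*I*pi/9) + exp(2*I*pi/3)|^2 + 1*|3 + 2*exp(-2*I*pi/3) + exp(2*I*pi/3)|^2 + 1*|2 + exp(-4*I*pi/9) + exp(-2*I*pi/3) + exp(-8*I*pi/9) + exp(8*I*pi/9)|^2 + 1*|2 + exp(-4*I*pi/9) + exp(-2*I*pi/9) + exp(2*I*pi/3) + exp(4*I*pi/9)|^2]
  = (1/9)[(36) + (8 + 4*exp(-4*I*pi/9) + 3*exp(-2*I*pi/3) + 4*exp(-2*I*pi/9) + 3*exp(-8*I*pi/9) + 3*exp(8*I*pi/9) + 4*exp(2*I*pi/9) + 3*exp(2*I*pi/3) + 4*exp(4*I*pi/9)) + (8 + 4*exp(-4*I*pi/9) + 3*exp(-2*I*pi/3) + 3*exp(-2*I*pi/9) + 4*exp(-8*I*pi/9) + 4*exp(8*I*pi/9) + 3*exp(2*I*pi/9) + 3*exp(2*I*pi/3) + 4*exp(4*I*pi/9)) + (3) + (8 + 3*exp(-4*I*pi/9) + 3*exp(-2*I*pi/3) + 4*exp(-2*I*pi/9) + 4*exp(-8*I*pi/9) + 4*exp(8*I*pi/9) + 4*exp(2*I*pi/9) + 3*exp(2*I*pi/3) + 3*exp(4*I*pi/9)) + (8 + 3*exp(-4*I*pi/9) + 3*exp(-2*I*pi/3) + 4*exp(-2*I*pi/9) + 4*exp(-8*I*pi/9) + 4*exp(8*I*pi/9) + 4*exp(2*I*pi/9) + 3*exp(2*I*pi/3) + 3*exp(4*I*pi/9)) + (3) + (8 + 4*exp(-4*I*pi/9) + 3*exp(-2*I*pi/3) + 3*exp(-2*I*pi/9) + 4*exp(-8*I*pi/9) + 4*exp(8*I*pi/9) + 3*exp(2*I*pi/9) + 3*exp(2*I*pi/3) + 4*exp(4*I*pi/9)) + (8 + 4*exp(-4*I*pi/9) + 3*exp(-2*I*pi/3) + 4*exp(-2*I*pi/9) + 3*exp(-8*I*pi/9) + 3*exp(8*I*pi/9) + 4*exp(2*I*pi/9) + 3*exp(2*I*pi/3) + 4*exp(4*I*pi/9))] = 72/9 = 8.
(Exp terms are combined using exp(i*s)*conj(exp(i*t)) = exp(i*(s-t)), and sums of them are collapsed using the identity that for every m > 1 the m distinct m-th roots of unity sum to 0, e.g. 1 + exp(2*I*pi/3) + exp(-2*I*pi/3) = 0.)
A character is irreducible iff <chi, chi> = 1, so this representation is reducible.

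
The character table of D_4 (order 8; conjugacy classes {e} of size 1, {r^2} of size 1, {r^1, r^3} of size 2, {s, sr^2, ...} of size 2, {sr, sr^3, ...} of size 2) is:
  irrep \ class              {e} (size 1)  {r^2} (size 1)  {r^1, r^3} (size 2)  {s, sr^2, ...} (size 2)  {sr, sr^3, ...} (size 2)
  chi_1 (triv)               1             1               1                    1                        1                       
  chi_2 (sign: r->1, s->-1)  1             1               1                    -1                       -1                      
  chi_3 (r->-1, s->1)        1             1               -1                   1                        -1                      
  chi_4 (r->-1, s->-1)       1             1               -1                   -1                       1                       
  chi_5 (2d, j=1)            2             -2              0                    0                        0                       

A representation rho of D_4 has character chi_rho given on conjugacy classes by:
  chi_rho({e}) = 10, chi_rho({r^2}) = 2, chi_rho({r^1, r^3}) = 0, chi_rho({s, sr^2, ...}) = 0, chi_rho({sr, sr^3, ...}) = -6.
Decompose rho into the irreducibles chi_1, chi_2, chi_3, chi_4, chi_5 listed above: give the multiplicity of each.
Multiplicities: chi_1: 0, chi_2: 3, chi_3: 3, chi_4: 0, chi_5: 2.

Working: Use <chi_rho, chi> = (1/|G|) sum_C |C| * chi_rho(C) * conj(chi(C)) with |G| = 8 for each irreducible chi in the table:
  <chi_rho, chi_1> = (1/8)[1*(10)*conj(1) + 1*(2)*conj(1) + 2*(0)*conj(1) + 2*(0)*conj(1) + 2*(-6)*conj(1)]
      = (1/8)[(10) + (2) + (0) + (0) + (-12)] = 0/8 = 0
  <chi_rho, chi_2> = (1/8)[1*(10)*conj(1) + 1*(2)*conj(1) + 2*(0)*conj(1) + 2*(0)*conj(-1) + 2*(-6)*conj(-1)]
      = (1/8)[(10) + (2) + (0) + (0) + (12)] = 24/8 = 3
  <chi_rho, chi_3> = (1/8)[1*(10)*conj(1) + 1*(2)*conj(1) + 2*(0)*conj(-1) + 2*(0)*conj(1) + 2*(-6)*conj(-1)]
      = (1/8)[(10) + (2) + (0) + (0) + (12)] = 24/8 = 3
  <chi_rho, chi_4> = (1/8)[1*(10)*conj(1) + 1*(2)*conj(1) + 2*(0)*conj(-1) + 2*(0)*conj(-1) + 2*(-6)*conj(1)]
      = (1/8)[(10) + (2) + (0) + (0) + (-12)] = 0/8 = 0
  <chi_rho, chi_5> = (1/8)[1*(10)*conj(2) + 1*(2)*conj(-2) + 2*(0)*conj(0) + 2*(0)*conj(0) + 2*(-6)*conj(0)]
      = (1/8)[(20) + (-4) + (0) + (0) + (0)] = 16/8 = 2
Dimension check: dim(rho) = sum (mult * dim) = 0*1 + 3*1 + 3*1 + 0*1 + 2*2 = 10 = chi_rho(e) = 10.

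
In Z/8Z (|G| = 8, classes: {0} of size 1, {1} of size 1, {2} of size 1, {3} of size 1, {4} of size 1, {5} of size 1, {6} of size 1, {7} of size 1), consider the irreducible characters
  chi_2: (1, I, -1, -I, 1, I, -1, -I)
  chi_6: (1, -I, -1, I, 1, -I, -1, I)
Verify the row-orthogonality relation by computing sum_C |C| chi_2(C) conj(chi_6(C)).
Sum = 0; so <chi_2, chi_6> = 0 (distinct irreducibles are orthogonal).

Proof sketch: Compute term by term over conjugacy classes (|C| * chi_2(C) * conj(chi_6(C))):
  1*(1)*conj(1) + 1*(I)*conj(-I) + 1*(-1)*conj(-1) + 1*(-I)*conj(I) + 1*(1)*conj(1) + 1*(I)*conj(-I) + 1*(-1)*conj(-1) + 1*(-I)*conj(I)
  = (1) + (-1) + (1) + (-1) + (1) + (-1) + (1) + (-1)
  = 0.
(Exp terms are combined using exp(i*s)*conj(exp(i*t)) = exp(i*(s-t)), and sums of them are collapsed using the identity that for every m > 1 the m distinct m-th roots of unity sum to 0, e.g. 1 + exp(2*I*pi/3) + exp(-2*I*pi/3) = 0.)
Dividing by |G| = 8 gives 0/8 = 0, matching the row-orthogonality relation <chi_2, chi_6> = [chi_2 = chi_6].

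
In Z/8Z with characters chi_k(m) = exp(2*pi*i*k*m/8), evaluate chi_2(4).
chi_2(4) = zeta_8^8 = 1

Explanation: chi_2(4) = zeta_8^(2*4) = zeta_8^8. Since zeta_8^8 = 1, this equals zeta_8^0 = exp(2*pi*i*0/8) = 1.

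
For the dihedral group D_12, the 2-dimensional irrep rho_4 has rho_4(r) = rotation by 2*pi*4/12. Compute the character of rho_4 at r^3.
chi_{rho_4}(r^3) = 2*cos(2*pi*4*3/12) = 2

Working: rho_4(r^3) is rotation by angle 2*pi*4*3/12, whose trace is 2*cos(2*pi*4*3/12) = 2.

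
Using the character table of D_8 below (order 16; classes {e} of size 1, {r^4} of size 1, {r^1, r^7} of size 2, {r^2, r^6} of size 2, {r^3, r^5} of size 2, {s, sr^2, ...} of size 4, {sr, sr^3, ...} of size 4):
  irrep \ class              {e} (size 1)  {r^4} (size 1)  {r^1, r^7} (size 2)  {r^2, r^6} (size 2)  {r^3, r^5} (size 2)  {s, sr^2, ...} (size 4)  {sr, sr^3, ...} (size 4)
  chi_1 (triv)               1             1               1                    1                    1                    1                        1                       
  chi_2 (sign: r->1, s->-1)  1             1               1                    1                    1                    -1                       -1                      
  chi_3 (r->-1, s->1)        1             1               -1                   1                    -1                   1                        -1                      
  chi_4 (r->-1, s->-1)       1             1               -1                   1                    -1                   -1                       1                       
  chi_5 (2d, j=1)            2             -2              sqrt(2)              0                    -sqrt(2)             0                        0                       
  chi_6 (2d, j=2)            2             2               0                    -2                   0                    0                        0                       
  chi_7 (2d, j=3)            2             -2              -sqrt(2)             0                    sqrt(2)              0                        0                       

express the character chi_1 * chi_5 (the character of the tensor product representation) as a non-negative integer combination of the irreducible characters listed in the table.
chi_1 tensor chi_5 = chi_5 (all other irreducibles have multiplicity 0).

The character of a tensor product is the pointwise product (chi_1 * chi_5)(C) = chi_1(C) * chi_5(C):
  {e}: (1)*(2), {r^4}: (1)*(-2), {r^1, r^7}: (1)*(sqrt(2)), {r^2, r^6}: (1)*(0), {r^3, r^5}: (1)*(-sqrt(2)), {s, sr^2, ...}: (1)*(0), {sr, sr^3, ...}: (1)*(0)
so (chi_1 * chi_5) takes values
  {e} -> 2, {r^4} -> -2, {r^1, r^7} -> sqrt(2), {r^2, r^6} -> 0, {r^3, r^5} -> -sqrt(2), {s, sr^2, ...} -> 0, {sr, sr^3, ...} -> 0.
Now take the inner product of this character with each irreducible chi from the table, <chi_1*chi_5, chi> = (1/16) sum_C |C| (chi_1*chi_5)(C) conj(chi(C)):
  <chi_1*chi_5, chi_1> = (1/16)[1*(2)*conj(1) + 1*(-2)*conj(1) + 2*(sqrt(2))*conj(1) + 2*(0)*conj(1) + 2*(-sqrt(2))*conj(1) + 4*(0)*conj(1) + 4*(0)*conj(1)]
      = (1/16)[(2) + (-2) + (2*sqrt(2)) + (0) + (-2*sqrt(2)) + (0) + (0)] = 0/16 = 0
  <chi_1*chi_5, chi_2> = (1/16)[1*(2)*conj(1) + 1*(-2)*conj(1) + 2*(sqrt(2))*conj(1) + 2*(0)*conj(1) + 2*(-sqrt(2))*conj(1) + 4*(0)*conj(-1) + 4*(0)*conj(-1)]
      = (1/16)[(2) + (-2) + (2*sqrt(2)) + (0) + (-2*sqrt(2)) + (0) + (0)] = 0/16 = 0
  <chi_1*chi_5, chi_3> = (1/16)[1*(2)*conj(1) + 1*(-2)*conj(1) + 2*(sqrt(2))*conj(-1) + 2*(0)*conj(1) + 2*(-sqrt(2))*conj(-1) + 4*(0)*conj(1) + 4*(0)*conj(-1)]
      = (1/16)[(2) + (-2) + (-2*sqrt(2)) + (0) + (2*sqrt(2)) + (0) + (0)] = 0/16 = 0
  <chi_1*chi_5, chi_4> = (1/16)[1*(2)*conj(1) + 1*(-2)*conj(1) + 2*(sqrt(2))*conj(-1) + 2*(0)*conj(1) + 2*(-sqrt(2))*conj(-1) + 4*(0)*conj(-1) + 4*(0)*conj(1)]
      = (1/16)[(2) + (-2) + (-2*sqrt(2)) + (0) + (2*sqrt(2)) + (0) + (0)] = 0/16 = 0
  <chi_1*chi_5, chi_5> = (1/16)[1*(2)*conj(2) + 1*(-2)*conj(-2) + 2*(sqrt(2))*conj(sqrt(2)) + 2*(0)*conj(0) + 2*(-sqrt(2))*conj(-sqrt(2)) + 4*(0)*conj(0) + 4*(0)*conj(0)]
      = (1/16)[(4) + (4) + (4) + (0) + (4) + (0) + (0)] = 16/16 = 1
  <chi_1*chi_5, chi_6> = (1/16)[1*(2)*conj(2) + 1*(-2)*conj(2) + 2*(sqrt(2))*conj(0) + 2*(0)*conj(-2) + 2*(-sqrt(2))*conj(0) + 4*(0)*conj(0) + 4*(0)*conj(0)]
      = (1/16)[(4) + (-4) + (0) + (0) + (0) + (0) + (0)] = 0/16 = 0
  <chi_1*chi_5, chi_7> = (1/16)[1*(2)*conj(2) + 1*(-2)*conj(-2) + 2*(sqrt(2))*conj(-sqrt(2)) + 2*(0)*conj(0) + 2*(-sqrt(2))*conj(sqrt(2)) + 4*(0)*conj(0) + 4*(0)*conj(0)]
      = (1/16)[(4) + (4) + (-4) + (0) + (-4) + (0) + (0)] = 0/16 = 0
Hence the multiplicities are chi_5: 1. Dimension check: dim(chi_1)*dim(chi_5) = 1*2 = 2 and sum (mult * dim) = 1*2 = 2.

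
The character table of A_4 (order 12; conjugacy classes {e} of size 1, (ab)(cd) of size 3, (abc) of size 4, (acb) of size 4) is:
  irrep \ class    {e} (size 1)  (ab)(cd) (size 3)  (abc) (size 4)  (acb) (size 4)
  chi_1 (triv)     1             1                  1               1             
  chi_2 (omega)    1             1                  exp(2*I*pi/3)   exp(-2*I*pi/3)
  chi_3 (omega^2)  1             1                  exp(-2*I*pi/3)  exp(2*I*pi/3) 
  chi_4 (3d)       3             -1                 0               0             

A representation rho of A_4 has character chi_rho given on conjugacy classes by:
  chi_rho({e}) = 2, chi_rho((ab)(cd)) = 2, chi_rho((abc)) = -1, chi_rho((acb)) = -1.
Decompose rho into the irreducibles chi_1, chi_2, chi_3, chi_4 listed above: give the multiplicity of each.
Multiplicities: chi_1: 0, chi_2: 1, chi_3: 1, chi_4: 0.

Working: Use <chi_rho, chi> = (1/|G|) sum_C |C| * chi_rho(C) * conj(chi(C)) with |G| = 12 for each irreducible chi in the table:
  <chi_rho, chi_1> = (1/12)[1*(2)*conj(1) + 3*(2)*conj(1) + 4*(-1)*conj(1) + 4*(-1)*conj(1)]
      = (1/12)[(2) + (6) + (-4) + (-4)] = 0/12 = 0
  <chi_rho, chi_2> = (1/12)[1*(2)*conj(1) + 3*(2)*conj(1) + 4*(-1)*conj(exp(2*I*pi/3)) + 4*(-1)*conj(exp(-2*I*pi/3))]
      = (1/12)[(2) + (6) + (4 + 4*exp(2*I*pi/3)) + (4 + 4*exp(-2*I*pi/3))] = 12/12 = 1
  <chi_rho, chi_3> = (1/12)[1*(2)*conj(1) + 3*(2)*conj(1) + 4*(-1)*conj(exp(-2*I*pi/3)) + 4*(-1)*conj(exp(2*I*pi/3))]
      = (1/12)[(2) + (6) + (4 + 4*exp(-2*I*pi/3)) + (4 + 4*exp(2*I*pi/3))] = 12/12 = 1
  <chi_rho, chi_4> = (1/12)[1*(2)*conj(3) + 3*(2)*conj(-1) + 4*(-1)*conj(0) + 4*(-1)*conj(0)]
      = (1/12)[(6) + (-6) + (0) + (0)] = 0/12 = 0
(Exp terms are combined using exp(i*s)*conj(exp(i*t)) = exp(i*(s-t)), and sums of them are collapsed using the identity that for every m > 1 the m distinct m-th roots of unity sum to 0, e.g. 1 + exp(2*I*pi/3) + exp(-2*I*pi/3) = 0.)
Dimension check: dim(rho) = sum (mult * dim) = 0*1 + 1*1 + 1*1 + 0*3 = 2 = chi_rho(e) = 2.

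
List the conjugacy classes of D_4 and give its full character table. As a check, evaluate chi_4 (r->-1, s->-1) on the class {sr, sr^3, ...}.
Conjugacy classes: {e} of size 1, {r^2} of size 1, {r^1, r^3} of size 2, {s, sr^2, ...} of size 2, {sr, sr^3, ...} of size 2.
Character table:
  irrep \ class              {e} (size 1)  {r^2} (size 1)  {r^1, r^3} (size 2)  {s, sr^2, ...} (size 2)  {sr, sr^3, ...} (size 2)
  chi_1 (triv)               1             1               1                    1                        1                       
  chi_2 (sign: r->1, s->-1)  1             1               1                    -1                       -1                      
  chi_3 (r->-1, s->1)        1             1               -1                   1                        -1                      
  chi_4 (r->-1, s->-1)       1             1               -1                   -1                       1                       
  chi_5 (2d, j=1)            2             -2              0                    0                        0                       

Spot check: chi_4 (r->-1, s->-1) on {sr, sr^3, ...} = 1.

Argument: D_4 has order 2*4 = 8 with 5 conjugacy classes, hence 5 irreducibles. Sum of squared dims 1 + 1 + 1 + 1 + 4 = 8 = |G|. Linear characters come from the abelianisation; the 2-dimensional irreps have character r^k -> 2*cos(2*pi*j*k/4), reflections -> 0.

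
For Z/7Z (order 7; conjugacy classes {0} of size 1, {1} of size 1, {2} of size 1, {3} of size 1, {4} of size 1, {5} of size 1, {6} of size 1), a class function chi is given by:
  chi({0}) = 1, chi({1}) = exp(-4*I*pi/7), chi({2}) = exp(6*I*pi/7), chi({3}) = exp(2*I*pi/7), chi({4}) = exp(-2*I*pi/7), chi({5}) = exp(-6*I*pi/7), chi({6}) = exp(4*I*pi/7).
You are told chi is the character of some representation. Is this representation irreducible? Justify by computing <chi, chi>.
Irreducible: <chi, chi> = 1.

<chi, chi> = (1/|G|) sum_C |C| * |chi(C)|^2 = (1/7)[1*|1|^2 + 1*|exp(-4*I*pi/7)|^2 + 1*|exp(6*I*pi/7)|^2 + 1*|exp(2*I*pi/7)|^2 + 1*|exp(-2*I*pi/7)|^2 + 1*|exp(-6*I*pi/7)|^2 + 1*|exp(4*I*pi/7)|^2]
  = (1/7)[(1) + (1) + (1) + (1) + (1) + (1) + (1)] = 7/7 = 1.
(Exp terms are combined using exp(i*s)*conj(exp(i*t)) = exp(i*(s-t)), and sums of them are collapsed using the identity that for every m > 1 the m distinct m-th roots of unity sum to 0, e.g. 1 + exp(2*I*pi/3) + exp(-2*I*pi/3) = 0.)
A character is irreducible iff <chi, chi> = 1, so this representation is irreducible.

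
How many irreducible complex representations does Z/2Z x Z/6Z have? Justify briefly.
12

Argument: The number of irreducible complex representations of a finite group equals its number of conjugacy classes. Z/2Z x Z/6Z is abelian of order 12, so every element is its own conjugacy class: 12 classes, so Z/2Z x Z/6Z (order 12) has exactly 12 irreducible complex representations.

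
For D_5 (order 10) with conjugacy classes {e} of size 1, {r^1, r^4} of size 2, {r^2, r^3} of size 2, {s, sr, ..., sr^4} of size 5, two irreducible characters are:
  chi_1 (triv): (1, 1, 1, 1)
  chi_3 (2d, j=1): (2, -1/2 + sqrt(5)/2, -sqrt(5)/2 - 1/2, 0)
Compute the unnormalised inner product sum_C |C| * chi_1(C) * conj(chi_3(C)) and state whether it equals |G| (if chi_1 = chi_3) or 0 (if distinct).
Sum = 0; so <chi_1, chi_3> = 0 (distinct irreducibles are orthogonal).

Proof sketch: Compute term by term over conjugacy classes (|C| * chi_1(C) * conj(chi_3(C))):
  1*(1)*conj(2) + 2*(1)*conj(-1/2 + sqrt(5)/2) + 2*(1)*conj(-sqrt(5)/2 - 1/2) + 5*(1)*conj(0)
  = (2) + (-1 + sqrt(5)) + (-sqrt(5) - 1) + (0)
  = 0.
Dividing by |G| = 10 gives 0/10 = 0, matching the row-orthogonality relation <chi_1, chi_3> = [chi_1 = chi_3].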